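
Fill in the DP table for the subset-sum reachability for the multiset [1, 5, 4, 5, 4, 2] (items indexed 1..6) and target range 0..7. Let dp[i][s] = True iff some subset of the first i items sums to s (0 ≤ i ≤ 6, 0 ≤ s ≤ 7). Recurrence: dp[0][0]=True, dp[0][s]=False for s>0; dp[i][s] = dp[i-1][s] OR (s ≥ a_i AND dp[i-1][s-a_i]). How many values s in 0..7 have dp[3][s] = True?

5

i\s   0   1   2   3   4   5   6   7
  0   T   F   F   F   F   F   F   F
  1   T   T   F   F   F   F   F   F
  2   T   T   F   F   F   T   T   F
  3   T   T   F   F   T   T   T   F
  4   T   T   F   F   T   T   T   F
  5   T   T   F   F   T   T   T   F
  6   T   T   T   T   T   T   T   T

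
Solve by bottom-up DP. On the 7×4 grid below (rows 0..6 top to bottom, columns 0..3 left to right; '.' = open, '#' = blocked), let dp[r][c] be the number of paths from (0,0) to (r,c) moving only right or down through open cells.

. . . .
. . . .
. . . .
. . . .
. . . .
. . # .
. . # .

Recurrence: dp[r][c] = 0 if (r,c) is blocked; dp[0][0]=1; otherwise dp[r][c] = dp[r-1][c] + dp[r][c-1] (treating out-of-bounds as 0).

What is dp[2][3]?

10

r\c   0   1   2   3
  0   1   1   1   1
  1   1   2   3   4
  2   1   3   6  10
  3   1   4  10  20
  4   1   5  15  35
  5   1   6   0  35
  6   1   7   0  35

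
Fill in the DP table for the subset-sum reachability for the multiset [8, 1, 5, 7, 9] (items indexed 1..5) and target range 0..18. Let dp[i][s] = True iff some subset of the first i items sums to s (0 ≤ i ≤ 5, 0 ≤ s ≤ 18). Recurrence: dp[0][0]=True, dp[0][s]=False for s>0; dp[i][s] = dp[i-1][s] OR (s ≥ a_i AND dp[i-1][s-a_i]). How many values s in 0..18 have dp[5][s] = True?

i\s   0   1   2   3   4   5   6   7   8   9  10  11  12  13  14  15  16  17  18
  0   T   F   F   F   F   F   F   F   F   F   F   F   F   F   F   F   F   F   F
  1   T   F   F   F   F   F   F   F   T   F   F   F   F   F   F   F   F   F   F
  2   T   T   F   F   F   F   F   F   T   T   F   F   F   F   F   F   F   F   F
  3   T   T   F   F   F   T   T   F   T   T   F   F   F   T   T   F   F   F   F
  4   T   T   F   F   F   T   T   T   T   T   F   F   T   T   T   T   T   F   F
  5   T   T   F   F   F   T   T   T   T   T   T   F   T   T   T   T   T   T   T

15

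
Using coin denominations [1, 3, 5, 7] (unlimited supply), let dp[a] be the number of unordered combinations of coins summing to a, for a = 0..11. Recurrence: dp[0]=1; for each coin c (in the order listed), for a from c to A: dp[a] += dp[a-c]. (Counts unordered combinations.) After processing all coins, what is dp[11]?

10

after  coin     0     1     2     3     4     5     6     7     8     9    10    11
          1     1     1     1     1     1     1     1     1     1     1     1     1
          3     1     1     1     2     2     2     3     3     3     4     4     4
          5     1     1     1     2     2     3     4     4     5     6     7     8
          7     1     1     1     2     2     3     4     5     6     7     9    10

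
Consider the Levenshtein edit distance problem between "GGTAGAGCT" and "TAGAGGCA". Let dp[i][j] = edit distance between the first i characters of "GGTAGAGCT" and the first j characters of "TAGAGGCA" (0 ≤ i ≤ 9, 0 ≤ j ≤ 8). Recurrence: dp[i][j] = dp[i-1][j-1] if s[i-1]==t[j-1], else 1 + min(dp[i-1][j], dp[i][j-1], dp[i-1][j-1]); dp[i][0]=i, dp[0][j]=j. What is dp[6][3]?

3

   ''  T  A  G  A  G  G  C  A
''  0  1  2  3  4  5  6  7  8
 G  1  1  2  2  3  4  5  6  7
 G  2  2  2  2  3  3  4  5  6
 T  3  2  3  3  3  4  4  5  6
 A  4  3  2  3  3  4  5  5  5
 G  5  4  3  2  3  3  4  5  6
 A  6  5  4  3  2  3  4  5  5
 G  7  6  5  4  3  2  3  4  5
 C  8  7  6  5  4  3  3  3  4
 T  9  8  7  6  5  4  4  4  4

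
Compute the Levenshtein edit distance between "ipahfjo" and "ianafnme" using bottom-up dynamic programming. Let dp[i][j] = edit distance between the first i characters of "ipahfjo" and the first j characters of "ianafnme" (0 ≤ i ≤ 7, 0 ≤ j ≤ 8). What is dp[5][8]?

6

   ''  i  a  n  a  f  n  m  e
''  0  1  2  3  4  5  6  7  8
 i  1  0  1  2  3  4  5  6  7
 p  2  1  1  2  3  4  5  6  7
 a  3  2  1  2  2  3  4  5  6
 h  4  3  2  2  3  3  4  5  6
 f  5  4  3  3  3  3  4  5  6
 j  6  5  4  4  4  4  4  5  6
 o  7  6  5  5  5  5  5  5  6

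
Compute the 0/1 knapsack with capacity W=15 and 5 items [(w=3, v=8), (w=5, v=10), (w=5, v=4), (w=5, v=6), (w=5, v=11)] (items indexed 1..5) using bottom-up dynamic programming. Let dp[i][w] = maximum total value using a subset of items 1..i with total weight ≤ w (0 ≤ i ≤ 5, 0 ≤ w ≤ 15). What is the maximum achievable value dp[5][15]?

i\w   0   1   2   3   4   5   6   7   8   9  10  11  12  13  14  15
  0   0   0   0   0   0   0   0   0   0   0   0   0   0   0   0   0
  1   0   0   0   8   8   8   8   8   8   8   8   8   8   8   8   8
  2   0   0   0   8   8  10  10  10  18  18  18  18  18  18  18  18
  3   0   0   0   8   8  10  10  10  18  18  18  18  18  22  22  22
  4   0   0   0   8   8  10  10  10  18  18  18  18  18  24  24  24
  5   0   0   0   8   8  11  11  11  19  19  21  21  21  29  29  29

29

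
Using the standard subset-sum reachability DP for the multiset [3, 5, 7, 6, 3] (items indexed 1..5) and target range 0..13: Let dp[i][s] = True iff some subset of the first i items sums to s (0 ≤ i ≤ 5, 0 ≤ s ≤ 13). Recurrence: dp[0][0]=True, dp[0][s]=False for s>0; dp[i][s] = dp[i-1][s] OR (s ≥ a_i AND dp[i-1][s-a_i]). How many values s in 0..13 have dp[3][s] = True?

i\s   0   1   2   3   4   5   6   7   8   9  10  11  12  13
  0   T   F   F   F   F   F   F   F   F   F   F   F   F   F
  1   T   F   F   T   F   F   F   F   F   F   F   F   F   F
  2   T   F   F   T   F   T   F   F   T   F   F   F   F   F
  3   T   F   F   T   F   T   F   T   T   F   T   F   T   F
  4   T   F   F   T   F   T   T   T   T   T   T   T   T   T
  5   T   F   F   T   F   T   T   T   T   T   T   T   T   T

7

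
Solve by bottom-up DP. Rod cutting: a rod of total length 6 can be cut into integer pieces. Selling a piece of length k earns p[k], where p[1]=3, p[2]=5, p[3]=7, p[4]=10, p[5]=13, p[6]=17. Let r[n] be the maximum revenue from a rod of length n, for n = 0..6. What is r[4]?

12

   n    0    1    2    3    4    5    6
r[n]    0    3    6    9   12   15   18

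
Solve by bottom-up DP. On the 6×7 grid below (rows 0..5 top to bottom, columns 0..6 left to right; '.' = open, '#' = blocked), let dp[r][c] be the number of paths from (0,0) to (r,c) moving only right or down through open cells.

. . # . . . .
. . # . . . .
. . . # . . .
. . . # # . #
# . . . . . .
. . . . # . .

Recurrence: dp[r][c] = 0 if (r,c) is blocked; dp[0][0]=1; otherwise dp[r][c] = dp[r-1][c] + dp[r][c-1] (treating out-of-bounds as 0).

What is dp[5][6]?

22

r\c   0   1   2   3   4   5   6
  0   1   1   0   0   0   0   0
  1   1   2   0   0   0   0   0
  2   1   3   3   0   0   0   0
  3   1   4   7   0   0   0   0
  4   0   4  11  11  11  11  11
  5   0   4  15  26   0  11  22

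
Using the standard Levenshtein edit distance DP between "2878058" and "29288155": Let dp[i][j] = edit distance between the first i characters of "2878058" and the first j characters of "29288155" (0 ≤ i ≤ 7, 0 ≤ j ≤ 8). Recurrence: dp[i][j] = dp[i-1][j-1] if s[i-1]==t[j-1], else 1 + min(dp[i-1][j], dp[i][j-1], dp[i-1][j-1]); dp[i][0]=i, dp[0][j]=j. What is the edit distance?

   ''  2  9  2  8  8  1  5  5
''  0  1  2  3  4  5  6  7  8
 2  1  0  1  2  3  4  5  6  7
 8  2  1  1  2  2  3  4  5  6
 7  3  2  2  2  3  3  4  5  6
 8  4  3  3  3  2  3  4  5  6
 0  5  4  4  4  3  3  4  5  6
 5  6  5  5  5  4  4  4  4  5
 8  7  6  6  6  5  4  5  5  5

5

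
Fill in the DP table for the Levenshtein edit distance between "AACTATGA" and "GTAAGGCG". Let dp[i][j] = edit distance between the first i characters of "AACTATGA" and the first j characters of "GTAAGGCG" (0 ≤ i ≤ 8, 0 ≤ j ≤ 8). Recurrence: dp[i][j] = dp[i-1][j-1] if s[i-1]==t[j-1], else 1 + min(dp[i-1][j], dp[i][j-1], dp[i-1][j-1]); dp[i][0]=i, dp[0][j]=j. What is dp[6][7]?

   ''  G  T  A  A  G  G  C  G
''  0  1  2  3  4  5  6  7  8
 A  1  1  2  2  3  4  5  6  7
 A  2  2  2  2  2  3  4  5  6
 C  3  3  3  3  3  3  4  4  5
 T  4  4  3  4  4  4  4  5  5
 A  5  5  4  3  4  5  5  5  6
 T  6  6  5  4  4  5  6  6  6
 G  7  6  6  5  5  4  5  6  6
 A  8  7  7  6  5  5  5  6  7

6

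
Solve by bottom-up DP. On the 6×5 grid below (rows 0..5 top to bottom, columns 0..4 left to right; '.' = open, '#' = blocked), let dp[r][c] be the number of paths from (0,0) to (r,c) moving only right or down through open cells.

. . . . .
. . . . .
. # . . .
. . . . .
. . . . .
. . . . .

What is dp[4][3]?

17

r\c   0   1   2   3   4
  0   1   1   1   1   1
  1   1   2   3   4   5
  2   1   0   3   7  12
  3   1   1   4  11  23
  4   1   2   6  17  40
  5   1   3   9  26  66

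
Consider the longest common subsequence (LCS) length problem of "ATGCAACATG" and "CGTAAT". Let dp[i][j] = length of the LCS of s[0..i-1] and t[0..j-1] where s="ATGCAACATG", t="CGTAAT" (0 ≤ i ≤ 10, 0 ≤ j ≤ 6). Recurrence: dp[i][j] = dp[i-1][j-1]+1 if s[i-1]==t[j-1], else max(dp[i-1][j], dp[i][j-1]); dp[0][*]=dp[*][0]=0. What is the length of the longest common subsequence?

4

   ''  C  G  T  A  A  T
''  0  0  0  0  0  0  0
 A  0  0  0  0  1  1  1
 T  0  0  0  1  1  1  2
 G  0  0  1  1  1  1  2
 C  0  1  1  1  1  1  2
 A  0  1  1  1  2  2  2
 A  0  1  1  1  2  3  3
 C  0  1  1  1  2  3  3
 A  0  1  1  1  2  3  3
 T  0  1  1  2  2  3  4
 G  0  1  2  2  2  3  4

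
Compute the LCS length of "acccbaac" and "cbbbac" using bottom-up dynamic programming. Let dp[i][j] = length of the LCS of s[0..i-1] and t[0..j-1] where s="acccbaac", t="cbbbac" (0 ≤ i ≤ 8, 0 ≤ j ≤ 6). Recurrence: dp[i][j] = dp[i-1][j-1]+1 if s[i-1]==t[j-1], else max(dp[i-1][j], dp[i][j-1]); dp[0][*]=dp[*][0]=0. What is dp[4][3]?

1

   ''  c  b  b  b  a  c
''  0  0  0  0  0  0  0
 a  0  0  0  0  0  1  1
 c  0  1  1  1  1  1  2
 c  0  1  1  1  1  1  2
 c  0  1  1  1  1  1  2
 b  0  1  2  2  2  2  2
 a  0  1  2  2  2  3  3
 a  0  1  2  2  2  3  3
 c  0  1  2  2  2  3  4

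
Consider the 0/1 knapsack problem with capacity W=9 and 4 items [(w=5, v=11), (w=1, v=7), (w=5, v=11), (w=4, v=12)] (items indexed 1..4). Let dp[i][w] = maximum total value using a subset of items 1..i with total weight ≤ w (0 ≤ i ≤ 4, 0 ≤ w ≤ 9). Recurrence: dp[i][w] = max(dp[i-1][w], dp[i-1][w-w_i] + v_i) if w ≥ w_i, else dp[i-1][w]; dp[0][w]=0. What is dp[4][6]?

19

i\w   0   1   2   3   4   5   6   7   8   9
  0   0   0   0   0   0   0   0   0   0   0
  1   0   0   0   0   0  11  11  11  11  11
  2   0   7   7   7   7  11  18  18  18  18
  3   0   7   7   7   7  11  18  18  18  18
  4   0   7   7   7  12  19  19  19  19  23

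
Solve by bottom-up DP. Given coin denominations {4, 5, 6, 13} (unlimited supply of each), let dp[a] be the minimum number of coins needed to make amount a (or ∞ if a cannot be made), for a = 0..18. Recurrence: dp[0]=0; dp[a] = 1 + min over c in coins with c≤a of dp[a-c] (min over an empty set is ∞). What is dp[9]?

2

 a  0  1  2  3  4  5  6  7  8  9 10 11 12 13 14 15 16 17 18
dp  0  -  -  -  1  1  1  -  2  2  2  2  2  1  3  3  3  2  2
(- denotes ∞ / unreachable)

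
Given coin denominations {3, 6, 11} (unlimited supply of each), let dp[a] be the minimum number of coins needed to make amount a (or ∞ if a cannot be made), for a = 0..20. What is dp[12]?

2

 a  0  1  2  3  4  5  6  7  8  9 10 11 12 13 14 15 16 17 18 19 20
dp  0  -  -  1  -  -  1  -  -  2  -  1  2  -  2  3  -  2  3  -  3
(- denotes ∞ / unreachable)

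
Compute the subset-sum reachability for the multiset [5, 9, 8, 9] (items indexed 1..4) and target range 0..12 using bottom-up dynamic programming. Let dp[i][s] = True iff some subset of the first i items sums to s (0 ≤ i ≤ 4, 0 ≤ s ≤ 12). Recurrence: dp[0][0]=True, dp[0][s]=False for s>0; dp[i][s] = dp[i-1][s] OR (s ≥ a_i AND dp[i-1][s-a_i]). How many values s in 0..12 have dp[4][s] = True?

i\s   0   1   2   3   4   5   6   7   8   9  10  11  12
  0   T   F   F   F   F   F   F   F   F   F   F   F   F
  1   T   F   F   F   F   T   F   F   F   F   F   F   F
  2   T   F   F   F   F   T   F   F   F   T   F   F   F
  3   T   F   F   F   F   T   F   F   T   T   F   F   F
  4   T   F   F   F   F   T   F   F   T   T   F   F   F

4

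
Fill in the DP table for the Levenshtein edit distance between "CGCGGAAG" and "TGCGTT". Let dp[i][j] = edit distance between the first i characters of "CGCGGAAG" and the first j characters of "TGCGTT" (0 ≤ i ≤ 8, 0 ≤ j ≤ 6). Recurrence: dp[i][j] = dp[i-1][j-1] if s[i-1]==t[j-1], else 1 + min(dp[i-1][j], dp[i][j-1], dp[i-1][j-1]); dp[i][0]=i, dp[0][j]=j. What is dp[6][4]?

3

   ''  T  G  C  G  T  T
''  0  1  2  3  4  5  6
 C  1  1  2  2  3  4  5
 G  2  2  1  2  2  3  4
 C  3  3  2  1  2  3  4
 G  4  4  3  2  1  2  3
 G  5  5  4  3  2  2  3
 A  6  6  5  4  3  3  3
 A  7  7  6  5  4  4  4
 G  8  8  7  6  5  5  5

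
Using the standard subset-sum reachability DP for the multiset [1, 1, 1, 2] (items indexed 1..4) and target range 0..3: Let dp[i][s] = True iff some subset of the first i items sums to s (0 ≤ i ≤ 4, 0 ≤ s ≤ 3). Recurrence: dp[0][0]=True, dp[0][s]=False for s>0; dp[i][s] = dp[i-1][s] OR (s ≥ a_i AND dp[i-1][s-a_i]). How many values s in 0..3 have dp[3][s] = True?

4

i\s   0   1   2   3
  0   T   F   F   F
  1   T   T   F   F
  2   T   T   T   F
  3   T   T   T   T
  4   T   T   T   T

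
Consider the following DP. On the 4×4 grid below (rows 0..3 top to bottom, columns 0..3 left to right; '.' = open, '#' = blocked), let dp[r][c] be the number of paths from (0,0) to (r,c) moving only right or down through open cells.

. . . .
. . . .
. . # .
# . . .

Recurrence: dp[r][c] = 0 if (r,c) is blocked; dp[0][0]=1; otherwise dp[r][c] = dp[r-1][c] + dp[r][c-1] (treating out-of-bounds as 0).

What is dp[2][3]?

r\c   0   1   2   3
  0   1   1   1   1
  1   1   2   3   4
  2   1   3   0   4
  3   0   3   3   7

4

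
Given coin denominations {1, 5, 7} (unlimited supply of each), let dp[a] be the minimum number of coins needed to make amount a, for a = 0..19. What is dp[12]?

2

 a  0  1  2  3  4  5  6  7  8  9 10 11 12 13 14 15 16 17 18 19
dp  0  1  2  3  4  1  2  1  2  3  2  3  2  3  2  3  4  3  4  3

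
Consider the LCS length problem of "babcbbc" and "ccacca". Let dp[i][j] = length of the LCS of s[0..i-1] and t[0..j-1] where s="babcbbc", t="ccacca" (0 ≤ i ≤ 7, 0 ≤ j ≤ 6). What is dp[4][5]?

   ''  c  c  a  c  c  a
''  0  0  0  0  0  0  0
 b  0  0  0  0  0  0  0
 a  0  0  0  1  1  1  1
 b  0  0  0  1  1  1  1
 c  0  1  1  1  2  2  2
 b  0  1  1  1  2  2  2
 b  0  1  1  1  2  2  2
 c  0  1  2  2  2  3  3

2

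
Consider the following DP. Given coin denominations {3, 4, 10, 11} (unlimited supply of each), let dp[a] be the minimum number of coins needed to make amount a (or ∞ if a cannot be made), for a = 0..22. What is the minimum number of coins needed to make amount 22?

2

 a  0  1  2  3  4  5  6  7  8  9 10 11 12 13 14 15 16 17 18 19 20 21 22
dp  0  -  -  1  1  -  2  2  2  3  1  1  3  2  2  2  3  3  3  3  2  2  2
(- denotes ∞ / unreachable)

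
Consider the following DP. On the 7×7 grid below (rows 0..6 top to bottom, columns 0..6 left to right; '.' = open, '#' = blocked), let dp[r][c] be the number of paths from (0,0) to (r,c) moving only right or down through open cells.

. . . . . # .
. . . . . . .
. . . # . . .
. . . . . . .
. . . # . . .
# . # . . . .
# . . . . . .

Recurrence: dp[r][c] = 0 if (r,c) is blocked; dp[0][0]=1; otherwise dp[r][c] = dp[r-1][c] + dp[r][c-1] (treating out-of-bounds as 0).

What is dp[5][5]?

55

r\c   0   1   2   3   4   5   6
  0   1   1   1   1   1   0   0
  1   1   2   3   4   5   5   5
  2   1   3   6   0   5  10  15
  3   1   4  10  10  15  25  40
  4   1   5  15   0  15  40  80
  5   0   5   0   0  15  55 135
  6   0   5   5   5  20  75 210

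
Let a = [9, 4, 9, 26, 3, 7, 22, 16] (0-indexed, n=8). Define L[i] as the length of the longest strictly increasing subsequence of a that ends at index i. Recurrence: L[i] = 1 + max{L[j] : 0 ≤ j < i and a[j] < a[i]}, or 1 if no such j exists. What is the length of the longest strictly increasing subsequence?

3

   i    0    1    2    3    4    5    6    7
a[i]    9    4    9   26    3    7   22   16
L[i]    1    1    2    3    1    2    3    3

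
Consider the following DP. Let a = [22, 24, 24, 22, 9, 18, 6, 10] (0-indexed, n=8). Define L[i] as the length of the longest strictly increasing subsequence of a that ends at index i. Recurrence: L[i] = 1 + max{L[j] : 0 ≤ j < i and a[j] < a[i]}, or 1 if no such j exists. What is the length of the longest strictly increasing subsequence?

2

   i    0    1    2    3    4    5    6    7
a[i]   22   24   24   22    9   18    6   10
L[i]    1    2    2    1    1    2    1    2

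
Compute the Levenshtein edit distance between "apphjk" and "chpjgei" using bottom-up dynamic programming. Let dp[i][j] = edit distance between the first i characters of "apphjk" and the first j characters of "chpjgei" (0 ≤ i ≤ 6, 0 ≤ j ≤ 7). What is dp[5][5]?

4

   ''  c  h  p  j  g  e  i
''  0  1  2  3  4  5  6  7
 a  1  1  2  3  4  5  6  7
 p  2  2  2  2  3  4  5  6
 p  3  3  3  2  3  4  5  6
 h  4  4  3  3  3  4  5  6
 j  5  5  4  4  3  4  5  6
 k  6  6  5  5  4  4  5  6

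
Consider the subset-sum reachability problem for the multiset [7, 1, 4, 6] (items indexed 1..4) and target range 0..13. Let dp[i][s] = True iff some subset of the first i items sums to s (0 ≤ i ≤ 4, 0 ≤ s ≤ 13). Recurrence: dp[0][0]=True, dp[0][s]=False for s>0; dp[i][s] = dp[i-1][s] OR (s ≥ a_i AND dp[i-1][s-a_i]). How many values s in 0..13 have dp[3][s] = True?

8

i\s   0   1   2   3   4   5   6   7   8   9  10  11  12  13
  0   T   F   F   F   F   F   F   F   F   F   F   F   F   F
  1   T   F   F   F   F   F   F   T   F   F   F   F   F   F
  2   T   T   F   F   F   F   F   T   T   F   F   F   F   F
  3   T   T   F   F   T   T   F   T   T   F   F   T   T   F
  4   T   T   F   F   T   T   T   T   T   F   T   T   T   T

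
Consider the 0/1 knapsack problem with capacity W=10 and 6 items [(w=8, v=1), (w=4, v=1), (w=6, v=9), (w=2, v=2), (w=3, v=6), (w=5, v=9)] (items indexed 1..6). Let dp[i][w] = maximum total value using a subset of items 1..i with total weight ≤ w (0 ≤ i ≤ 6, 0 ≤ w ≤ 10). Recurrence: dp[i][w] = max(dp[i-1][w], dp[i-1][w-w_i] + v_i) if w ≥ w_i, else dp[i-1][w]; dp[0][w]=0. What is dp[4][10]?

i\w   0   1   2   3   4   5   6   7   8   9  10
  0   0   0   0   0   0   0   0   0   0   0   0
  1   0   0   0   0   0   0   0   0   1   1   1
  2   0   0   0   0   1   1   1   1   1   1   1
  3   0   0   0   0   1   1   9   9   9   9  10
  4   0   0   2   2   2   2   9   9  11  11  11
  5   0   0   2   6   6   8   9   9  11  15  15
  6   0   0   2   6   6   9   9  11  15  15  17

11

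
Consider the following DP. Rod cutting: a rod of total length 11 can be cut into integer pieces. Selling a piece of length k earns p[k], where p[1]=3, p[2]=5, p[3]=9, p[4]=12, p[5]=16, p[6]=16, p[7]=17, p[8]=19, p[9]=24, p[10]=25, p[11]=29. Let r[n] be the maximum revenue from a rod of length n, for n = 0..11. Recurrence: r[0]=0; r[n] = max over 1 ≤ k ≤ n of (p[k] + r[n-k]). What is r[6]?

   n    0    1    2    3    4    5    6    7    8    9   10   11
r[n]    0    3    6    9   12   16   19   22   25   28   32   35

19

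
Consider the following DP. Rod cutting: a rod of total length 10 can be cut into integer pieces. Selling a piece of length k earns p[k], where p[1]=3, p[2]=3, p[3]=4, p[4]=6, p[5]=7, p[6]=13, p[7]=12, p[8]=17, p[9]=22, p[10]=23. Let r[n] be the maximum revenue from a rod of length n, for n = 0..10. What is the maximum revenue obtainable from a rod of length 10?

30

   n    0    1    2    3    4    5    6    7    8    9   10
r[n]    0    3    6    9   12   15   18   21   24   27   30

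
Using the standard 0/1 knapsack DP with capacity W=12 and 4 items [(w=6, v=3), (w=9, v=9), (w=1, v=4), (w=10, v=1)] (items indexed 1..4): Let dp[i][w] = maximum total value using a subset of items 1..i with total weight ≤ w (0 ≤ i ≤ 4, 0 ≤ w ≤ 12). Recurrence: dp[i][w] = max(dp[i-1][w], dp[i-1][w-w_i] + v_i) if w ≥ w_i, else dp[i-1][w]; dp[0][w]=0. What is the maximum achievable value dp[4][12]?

i\w   0   1   2   3   4   5   6   7   8   9  10  11  12
  0   0   0   0   0   0   0   0   0   0   0   0   0   0
  1   0   0   0   0   0   0   3   3   3   3   3   3   3
  2   0   0   0   0   0   0   3   3   3   9   9   9   9
  3   0   4   4   4   4   4   4   7   7   9  13  13  13
  4   0   4   4   4   4   4   4   7   7   9  13  13  13

13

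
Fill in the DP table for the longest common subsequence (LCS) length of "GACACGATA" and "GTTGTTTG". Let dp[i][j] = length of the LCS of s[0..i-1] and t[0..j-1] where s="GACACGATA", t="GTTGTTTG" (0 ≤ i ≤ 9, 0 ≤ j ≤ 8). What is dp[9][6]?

3

   ''  G  T  T  G  T  T  T  G
''  0  0  0  0  0  0  0  0  0
 G  0  1  1  1  1  1  1  1  1
 A  0  1  1  1  1  1  1  1  1
 C  0  1  1  1  1  1  1  1  1
 A  0  1  1  1  1  1  1  1  1
 C  0  1  1  1  1  1  1  1  1
 G  0  1  1  1  2  2  2  2  2
 A  0  1  1  1  2  2  2  2  2
 T  0  1  2  2  2  3  3  3  3
 A  0  1  2  2  2  3  3  3  3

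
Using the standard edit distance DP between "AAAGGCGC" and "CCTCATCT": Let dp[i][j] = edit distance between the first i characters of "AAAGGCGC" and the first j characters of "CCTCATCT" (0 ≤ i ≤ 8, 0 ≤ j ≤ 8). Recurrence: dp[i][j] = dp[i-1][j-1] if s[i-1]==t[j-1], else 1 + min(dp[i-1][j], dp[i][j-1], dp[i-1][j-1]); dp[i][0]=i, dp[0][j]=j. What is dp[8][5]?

   ''  C  C  T  C  A  T  C  T
''  0  1  2  3  4  5  6  7  8
 A  1  1  2  3  4  4  5  6  7
 A  2  2  2  3  4  4  5  6  7
 A  3  3  3  3  4  4  5  6  7
 G  4  4  4  4  4  5  5  6  7
 G  5  5  5  5  5  5  6  6  7
 C  6  5  5  6  5  6  6  6  7
 G  7  6  6  6  6  6  7  7  7
 C  8  7  6  7  6  7  7  7  8

7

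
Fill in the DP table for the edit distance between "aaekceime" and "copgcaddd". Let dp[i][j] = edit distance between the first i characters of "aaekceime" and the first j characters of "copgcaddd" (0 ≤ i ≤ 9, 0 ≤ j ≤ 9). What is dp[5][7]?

   ''  c  o  p  g  c  a  d  d  d
''  0  1  2  3  4  5  6  7  8  9
 a  1  1  2  3  4  5  5  6  7  8
 a  2  2  2  3  4  5  5  6  7  8
 e  3  3  3  3  4  5  6  6  7  8
 k  4  4  4  4  4  5  6  7  7  8
 c  5  4  5  5  5  4  5  6  7  8
 e  6  5  5  6  6  5  5  6  7  8
 i  7  6  6  6  7  6  6  6  7  8
 m  8  7  7  7  7  7  7  7  7  8
 e  9  8  8  8  8  8  8  8  8  8

6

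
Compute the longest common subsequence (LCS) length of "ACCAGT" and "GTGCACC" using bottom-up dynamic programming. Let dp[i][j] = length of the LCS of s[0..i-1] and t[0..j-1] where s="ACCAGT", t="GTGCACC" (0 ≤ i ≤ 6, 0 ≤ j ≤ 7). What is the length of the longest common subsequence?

3

   ''  G  T  G  C  A  C  C
''  0  0  0  0  0  0  0  0
 A  0  0  0  0  0  1  1  1
 C  0  0  0  0  1  1  2  2
 C  0  0  0  0  1  1  2  3
 A  0  0  0  0  1  2  2  3
 G  0  1  1  1  1  2  2  3
 T  0  1  2  2  2  2  2  3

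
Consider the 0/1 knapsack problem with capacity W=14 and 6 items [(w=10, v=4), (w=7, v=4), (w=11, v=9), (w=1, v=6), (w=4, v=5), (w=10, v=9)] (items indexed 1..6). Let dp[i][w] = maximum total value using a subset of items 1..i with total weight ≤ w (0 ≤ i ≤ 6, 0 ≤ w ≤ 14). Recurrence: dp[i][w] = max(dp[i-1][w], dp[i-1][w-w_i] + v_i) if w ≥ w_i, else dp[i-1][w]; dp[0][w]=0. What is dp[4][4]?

6

i\w   0   1   2   3   4   5   6   7   8   9  10  11  12  13  14
  0   0   0   0   0   0   0   0   0   0   0   0   0   0   0   0
  1   0   0   0   0   0   0   0   0   0   0   4   4   4   4   4
  2   0   0   0   0   0   0   0   4   4   4   4   4   4   4   4
  3   0   0   0   0   0   0   0   4   4   4   4   9   9   9   9
  4   0   6   6   6   6   6   6   6  10  10  10  10  15  15  15
  5   0   6   6   6   6  11  11  11  11  11  11  11  15  15  15
  6   0   6   6   6   6  11  11  11  11  11  11  15  15  15  15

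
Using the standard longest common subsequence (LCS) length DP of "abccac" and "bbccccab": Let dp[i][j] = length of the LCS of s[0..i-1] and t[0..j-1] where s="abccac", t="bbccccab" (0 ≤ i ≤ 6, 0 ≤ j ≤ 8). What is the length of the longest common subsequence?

4

   ''  b  b  c  c  c  c  a  b
''  0  0  0  0  0  0  0  0  0
 a  0  0  0  0  0  0  0  1  1
 b  0  1  1  1  1  1  1  1  2
 c  0  1  1  2  2  2  2  2  2
 c  0  1  1  2  3  3  3  3  3
 a  0  1  1  2  3  3  3  4  4
 c  0  1  1  2  3  4  4  4  4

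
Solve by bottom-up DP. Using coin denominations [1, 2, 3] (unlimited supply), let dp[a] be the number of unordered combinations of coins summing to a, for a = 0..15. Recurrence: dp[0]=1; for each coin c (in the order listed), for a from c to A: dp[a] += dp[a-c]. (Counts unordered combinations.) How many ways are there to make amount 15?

after  coin     0     1     2     3     4     5     6     7     8     9    10    11    12    13    14    15
          1     1     1     1     1     1     1     1     1     1     1     1     1     1     1     1     1
          2     1     1     2     2     3     3     4     4     5     5     6     6     7     7     8     8
          3     1     1     2     3     4     5     7     8    10    12    14    16    19    21    24    27

27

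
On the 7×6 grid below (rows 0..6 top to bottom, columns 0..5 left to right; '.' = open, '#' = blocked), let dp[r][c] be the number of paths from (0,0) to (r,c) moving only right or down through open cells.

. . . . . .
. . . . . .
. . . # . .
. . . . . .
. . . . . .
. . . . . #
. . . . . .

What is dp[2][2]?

r\c   0   1   2   3   4   5
  0   1   1   1   1   1   1
  1   1   2   3   4   5   6
  2   1   3   6   0   5  11
  3   1   4  10  10  15  26
  4   1   5  15  25  40  66
  5   1   6  21  46  86   0
  6   1   7  28  74 160 160

6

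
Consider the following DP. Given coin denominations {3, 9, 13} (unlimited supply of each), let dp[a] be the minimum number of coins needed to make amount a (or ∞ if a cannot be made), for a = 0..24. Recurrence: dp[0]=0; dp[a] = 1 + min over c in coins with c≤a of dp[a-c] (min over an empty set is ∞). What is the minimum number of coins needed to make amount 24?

 a  0  1  2  3  4  5  6  7  8  9 10 11 12 13 14 15 16 17 18 19 20 21 22 23 24
dp  0  -  -  1  -  -  2  -  -  1  -  -  2  1  -  3  2  -  2  3  -  3  2  -  4
(- denotes ∞ / unreachable)

4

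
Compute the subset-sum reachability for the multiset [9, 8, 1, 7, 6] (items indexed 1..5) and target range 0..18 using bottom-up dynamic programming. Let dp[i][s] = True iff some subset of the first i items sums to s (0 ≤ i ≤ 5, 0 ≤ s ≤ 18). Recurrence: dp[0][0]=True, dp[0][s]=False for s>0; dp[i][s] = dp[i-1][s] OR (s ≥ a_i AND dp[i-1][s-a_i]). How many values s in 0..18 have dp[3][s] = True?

i\s   0   1   2   3   4   5   6   7   8   9  10  11  12  13  14  15  16  17  18
  0   T   F   F   F   F   F   F   F   F   F   F   F   F   F   F   F   F   F   F
  1   T   F   F   F   F   F   F   F   F   T   F   F   F   F   F   F   F   F   F
  2   T   F   F   F   F   F   F   F   T   T   F   F   F   F   F   F   F   T   F
  3   T   T   F   F   F   F   F   F   T   T   T   F   F   F   F   F   F   T   T
  4   T   T   F   F   F   F   F   T   T   T   T   F   F   F   F   T   T   T   T
  5   T   T   F   F   F   F   T   T   T   T   T   F   F   T   T   T   T   T   T

7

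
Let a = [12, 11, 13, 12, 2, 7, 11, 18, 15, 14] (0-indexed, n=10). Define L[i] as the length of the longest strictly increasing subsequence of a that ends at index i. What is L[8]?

4

   i    0    1    2    3    4    5    6    7    8    9
a[i]   12   11   13   12    2    7   11   18   15   14
L[i]    1    1    2    2    1    2    3    4    4    4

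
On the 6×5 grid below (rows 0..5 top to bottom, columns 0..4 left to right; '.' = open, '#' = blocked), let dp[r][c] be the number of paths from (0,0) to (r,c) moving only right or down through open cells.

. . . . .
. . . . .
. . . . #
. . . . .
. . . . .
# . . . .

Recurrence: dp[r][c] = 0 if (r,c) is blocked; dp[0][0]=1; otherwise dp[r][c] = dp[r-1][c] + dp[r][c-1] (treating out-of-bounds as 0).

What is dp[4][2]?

r\c   0   1   2   3   4
  0   1   1   1   1   1
  1   1   2   3   4   5
  2   1   3   6  10   0
  3   1   4  10  20  20
  4   1   5  15  35  55
  5   0   5  20  55 110

15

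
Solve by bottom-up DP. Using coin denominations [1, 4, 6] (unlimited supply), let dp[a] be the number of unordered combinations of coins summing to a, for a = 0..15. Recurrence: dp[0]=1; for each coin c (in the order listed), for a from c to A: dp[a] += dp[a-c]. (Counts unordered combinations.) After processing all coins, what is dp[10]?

5

after  coin     0     1     2     3     4     5     6     7     8     9    10    11    12    13    14    15
          1     1     1     1     1     1     1     1     1     1     1     1     1     1     1     1     1
          4     1     1     1     1     2     2     2     2     3     3     3     3     4     4     4     4
          6     1     1     1     1     2     2     3     3     4     4     5     5     7     7     8     8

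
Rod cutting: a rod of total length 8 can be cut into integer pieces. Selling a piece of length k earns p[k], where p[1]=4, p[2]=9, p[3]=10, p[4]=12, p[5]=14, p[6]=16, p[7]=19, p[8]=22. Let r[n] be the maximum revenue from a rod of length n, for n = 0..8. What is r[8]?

36

   n    0    1    2    3    4    5    6    7    8
r[n]    0    4    9   13   18   22   27   31   36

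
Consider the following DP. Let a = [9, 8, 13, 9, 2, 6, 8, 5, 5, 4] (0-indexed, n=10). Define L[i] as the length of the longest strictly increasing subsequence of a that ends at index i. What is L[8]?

   i    0    1    2    3    4    5    6    7    8    9
a[i]    9    8   13    9    2    6    8    5    5    4
L[i]    1    1    2    2    1    2    3    2    2    2

2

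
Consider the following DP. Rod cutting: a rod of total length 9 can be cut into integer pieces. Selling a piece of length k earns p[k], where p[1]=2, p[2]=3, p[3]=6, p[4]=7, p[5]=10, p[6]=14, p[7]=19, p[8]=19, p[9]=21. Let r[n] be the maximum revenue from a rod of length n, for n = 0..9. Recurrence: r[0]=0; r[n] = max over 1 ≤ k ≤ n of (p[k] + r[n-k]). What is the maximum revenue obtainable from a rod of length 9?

   n    0    1    2    3    4    5    6    7    8    9
r[n]    0    2    4    6    8   10   14   19   21   23

23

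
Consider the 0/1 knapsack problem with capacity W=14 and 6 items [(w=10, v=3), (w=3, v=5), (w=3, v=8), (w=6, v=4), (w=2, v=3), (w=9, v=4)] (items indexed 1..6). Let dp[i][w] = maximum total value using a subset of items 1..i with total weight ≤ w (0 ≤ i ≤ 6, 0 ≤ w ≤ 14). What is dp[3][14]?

13

i\w   0   1   2   3   4   5   6   7   8   9  10  11  12  13  14
  0   0   0   0   0   0   0   0   0   0   0   0   0   0   0   0
  1   0   0   0   0   0   0   0   0   0   0   3   3   3   3   3
  2   0   0   0   5   5   5   5   5   5   5   5   5   5   8   8
  3   0   0   0   8   8   8  13  13  13  13  13  13  13  13  13
  4   0   0   0   8   8   8  13  13  13  13  13  13  17  17  17
  5   0   0   3   8   8  11  13  13  16  16  16  16  17  17  20
  6   0   0   3   8   8  11  13  13  16  16  16  16  17  17  20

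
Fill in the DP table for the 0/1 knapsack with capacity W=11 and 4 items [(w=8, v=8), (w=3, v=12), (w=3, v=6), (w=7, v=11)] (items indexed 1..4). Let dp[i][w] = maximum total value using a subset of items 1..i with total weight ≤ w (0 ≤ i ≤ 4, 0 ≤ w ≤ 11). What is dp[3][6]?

i\w   0   1   2   3   4   5   6   7   8   9  10  11
  0   0   0   0   0   0   0   0   0   0   0   0   0
  1   0   0   0   0   0   0   0   0   8   8   8   8
  2   0   0   0  12  12  12  12  12  12  12  12  20
  3   0   0   0  12  12  12  18  18  18  18  18  20
  4   0   0   0  12  12  12  18  18  18  18  23  23

18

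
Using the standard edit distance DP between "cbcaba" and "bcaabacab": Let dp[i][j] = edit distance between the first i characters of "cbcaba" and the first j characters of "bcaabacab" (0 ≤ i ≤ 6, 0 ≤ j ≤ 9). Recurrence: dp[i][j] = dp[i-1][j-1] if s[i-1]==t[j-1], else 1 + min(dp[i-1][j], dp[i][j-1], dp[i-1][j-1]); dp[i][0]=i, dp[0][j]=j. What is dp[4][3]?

   ''  b  c  a  a  b  a  c  a  b
''  0  1  2  3  4  5  6  7  8  9
 c  1  1  1  2  3  4  5  6  7  8
 b  2  1  2  2  3  3  4  5  6  7
 c  3  2  1  2  3  4  4  4  5  6
 a  4  3  2  1  2  3  4  5  4  5
 b  5  4  3  2  2  2  3  4  5  4
 a  6  5  4  3  2  3  2  3  4  5

1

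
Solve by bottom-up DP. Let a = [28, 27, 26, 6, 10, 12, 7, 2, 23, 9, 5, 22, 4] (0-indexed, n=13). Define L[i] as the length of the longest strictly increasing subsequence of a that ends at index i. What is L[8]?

   i    0    1    2    3    4    5    6    7    8    9   10   11   12
a[i]   28   27   26    6   10   12    7    2   23    9    5   22    4
L[i]    1    1    1    1    2    3    2    1    4    3    2    4    2

4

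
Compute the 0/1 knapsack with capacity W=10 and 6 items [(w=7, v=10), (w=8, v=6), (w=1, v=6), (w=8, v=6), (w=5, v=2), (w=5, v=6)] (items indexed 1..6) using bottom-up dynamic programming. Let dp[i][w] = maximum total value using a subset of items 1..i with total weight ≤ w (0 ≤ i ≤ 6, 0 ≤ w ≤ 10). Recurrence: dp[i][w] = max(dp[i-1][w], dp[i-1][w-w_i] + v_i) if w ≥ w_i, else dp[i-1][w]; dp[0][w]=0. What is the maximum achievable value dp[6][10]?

16

i\w   0   1   2   3   4   5   6   7   8   9  10
  0   0   0   0   0   0   0   0   0   0   0   0
  1   0   0   0   0   0   0   0  10  10  10  10
  2   0   0   0   0   0   0   0  10  10  10  10
  3   0   6   6   6   6   6   6  10  16  16  16
  4   0   6   6   6   6   6   6  10  16  16  16
  5   0   6   6   6   6   6   8  10  16  16  16
  6   0   6   6   6   6   6  12  12  16  16  16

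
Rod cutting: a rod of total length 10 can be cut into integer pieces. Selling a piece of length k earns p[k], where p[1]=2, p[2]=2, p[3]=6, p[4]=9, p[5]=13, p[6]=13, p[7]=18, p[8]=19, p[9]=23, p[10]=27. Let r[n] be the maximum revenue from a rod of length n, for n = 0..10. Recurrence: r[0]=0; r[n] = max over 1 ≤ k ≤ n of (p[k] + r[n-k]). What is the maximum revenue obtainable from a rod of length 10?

   n    0    1    2    3    4    5    6    7    8    9   10
r[n]    0    2    4    6    9   13   15   18   20   23   27

27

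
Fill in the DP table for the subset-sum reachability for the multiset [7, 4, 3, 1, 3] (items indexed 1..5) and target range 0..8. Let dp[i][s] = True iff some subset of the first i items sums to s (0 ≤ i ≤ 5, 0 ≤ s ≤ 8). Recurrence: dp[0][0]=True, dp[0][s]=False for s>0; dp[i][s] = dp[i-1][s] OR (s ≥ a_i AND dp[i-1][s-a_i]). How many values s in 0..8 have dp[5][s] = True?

8

i\s   0   1   2   3   4   5   6   7   8
  0   T   F   F   F   F   F   F   F   F
  1   T   F   F   F   F   F   F   T   F
  2   T   F   F   F   T   F   F   T   F
  3   T   F   F   T   T   F   F   T   F
  4   T   T   F   T   T   T   F   T   T
  5   T   T   F   T   T   T   T   T   T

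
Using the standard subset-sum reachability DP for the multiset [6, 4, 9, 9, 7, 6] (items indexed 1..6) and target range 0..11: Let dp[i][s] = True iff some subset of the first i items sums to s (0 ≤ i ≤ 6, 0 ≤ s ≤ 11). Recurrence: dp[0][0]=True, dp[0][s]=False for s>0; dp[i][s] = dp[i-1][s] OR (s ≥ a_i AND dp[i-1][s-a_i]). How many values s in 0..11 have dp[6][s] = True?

i\s   0   1   2   3   4   5   6   7   8   9  10  11
  0   T   F   F   F   F   F   F   F   F   F   F   F
  1   T   F   F   F   F   F   T   F   F   F   F   F
  2   T   F   F   F   T   F   T   F   F   F   T   F
  3   T   F   F   F   T   F   T   F   F   T   T   F
  4   T   F   F   F   T   F   T   F   F   T   T   F
  5   T   F   F   F   T   F   T   T   F   T   T   T
  6   T   F   F   F   T   F   T   T   F   T   T   T

7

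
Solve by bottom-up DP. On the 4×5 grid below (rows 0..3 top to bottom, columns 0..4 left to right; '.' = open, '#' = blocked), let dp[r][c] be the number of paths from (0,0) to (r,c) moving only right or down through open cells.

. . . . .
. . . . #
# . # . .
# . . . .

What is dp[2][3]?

4

r\c   0   1   2   3   4
  0   1   1   1   1   1
  1   1   2   3   4   0
  2   0   2   0   4   4
  3   0   2   2   6  10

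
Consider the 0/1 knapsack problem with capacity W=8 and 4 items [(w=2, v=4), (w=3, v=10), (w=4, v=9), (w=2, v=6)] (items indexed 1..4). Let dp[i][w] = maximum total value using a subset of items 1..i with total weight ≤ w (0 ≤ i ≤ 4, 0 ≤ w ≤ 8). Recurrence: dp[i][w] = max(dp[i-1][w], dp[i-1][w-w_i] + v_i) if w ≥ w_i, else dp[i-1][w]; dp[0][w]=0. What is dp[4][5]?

i\w   0   1   2   3   4   5   6   7   8
  0   0   0   0   0   0   0   0   0   0
  1   0   0   4   4   4   4   4   4   4
  2   0   0   4  10  10  14  14  14  14
  3   0   0   4  10  10  14  14  19  19
  4   0   0   6  10  10  16  16  20  20

16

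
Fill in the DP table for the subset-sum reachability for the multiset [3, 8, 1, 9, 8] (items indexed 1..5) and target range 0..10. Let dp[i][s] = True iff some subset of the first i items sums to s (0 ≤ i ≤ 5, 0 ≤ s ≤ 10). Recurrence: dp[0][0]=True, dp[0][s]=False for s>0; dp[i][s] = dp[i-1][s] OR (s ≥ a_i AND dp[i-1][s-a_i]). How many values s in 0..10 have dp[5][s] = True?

i\s   0   1   2   3   4   5   6   7   8   9  10
  0   T   F   F   F   F   F   F   F   F   F   F
  1   T   F   F   T   F   F   F   F   F   F   F
  2   T   F   F   T   F   F   F   F   T   F   F
  3   T   T   F   T   T   F   F   F   T   T   F
  4   T   T   F   T   T   F   F   F   T   T   T
  5   T   T   F   T   T   F   F   F   T   T   T

7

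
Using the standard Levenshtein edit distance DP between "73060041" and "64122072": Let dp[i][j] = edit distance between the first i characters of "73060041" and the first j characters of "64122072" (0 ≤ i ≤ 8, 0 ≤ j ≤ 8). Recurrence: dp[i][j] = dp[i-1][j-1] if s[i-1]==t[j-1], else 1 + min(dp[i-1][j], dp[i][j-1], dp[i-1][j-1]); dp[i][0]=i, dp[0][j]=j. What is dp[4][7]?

   ''  6  4  1  2  2  0  7  2
''  0  1  2  3  4  5  6  7  8
 7  1  1  2  3  4  5  6  6  7
 3  2  2  2  3  4  5  6  7  7
 0  3  3  3  3  4  5  5  6  7
 6  4  3  4  4  4  5  6  6  7
 0  5  4  4  5  5  5  5  6  7
 0  6  5  5  5  6  6  5  6  7
 4  7  6  5  6  6  7  6  6  7
 1  8  7  6  5  6  7  7  7  7

6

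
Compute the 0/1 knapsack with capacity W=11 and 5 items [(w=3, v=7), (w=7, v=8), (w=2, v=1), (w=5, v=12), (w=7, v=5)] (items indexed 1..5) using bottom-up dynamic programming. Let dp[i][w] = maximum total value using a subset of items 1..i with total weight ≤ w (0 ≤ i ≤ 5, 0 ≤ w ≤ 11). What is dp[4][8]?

19

i\w   0   1   2   3   4   5   6   7   8   9  10  11
  0   0   0   0   0   0   0   0   0   0   0   0   0
  1   0   0   0   7   7   7   7   7   7   7   7   7
  2   0   0   0   7   7   7   7   8   8   8  15  15
  3   0   0   1   7   7   8   8   8   8   9  15  15
  4   0   0   1   7   7  12  12  13  19  19  20  20
  5   0   0   1   7   7  12  12  13  19  19  20  20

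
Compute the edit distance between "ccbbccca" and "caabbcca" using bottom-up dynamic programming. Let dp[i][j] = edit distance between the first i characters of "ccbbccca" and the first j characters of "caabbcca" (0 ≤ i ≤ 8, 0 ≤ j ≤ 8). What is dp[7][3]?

   ''  c  a  a  b  b  c  c  a
''  0  1  2  3  4  5  6  7  8
 c  1  0  1  2  3  4  5  6  7
 c  2  1  1  2  3  4  4  5  6
 b  3  2  2  2  2  3  4  5  6
 b  4  3  3  3  2  2  3  4  5
 c  5  4  4  4  3  3  2  3  4
 c  6  5  5  5  4  4  3  2  3
 c  7  6  6  6  5  5  4  3  3
 a  8  7  6  6  6  6  5  4  3

6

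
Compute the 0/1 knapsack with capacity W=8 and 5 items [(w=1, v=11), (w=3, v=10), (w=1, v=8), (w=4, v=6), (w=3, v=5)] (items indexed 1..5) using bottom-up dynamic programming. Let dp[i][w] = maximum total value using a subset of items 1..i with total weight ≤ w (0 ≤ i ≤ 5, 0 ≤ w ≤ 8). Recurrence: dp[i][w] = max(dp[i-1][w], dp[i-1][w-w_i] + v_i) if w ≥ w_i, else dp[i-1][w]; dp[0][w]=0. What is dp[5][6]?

i\w   0   1   2   3   4   5   6   7   8
  0   0   0   0   0   0   0   0   0   0
  1   0  11  11  11  11  11  11  11  11
  2   0  11  11  11  21  21  21  21  21
  3   0  11  19  19  21  29  29  29  29
  4   0  11  19  19  21  29  29  29  29
  5   0  11  19  19  21  29  29  29  34

29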